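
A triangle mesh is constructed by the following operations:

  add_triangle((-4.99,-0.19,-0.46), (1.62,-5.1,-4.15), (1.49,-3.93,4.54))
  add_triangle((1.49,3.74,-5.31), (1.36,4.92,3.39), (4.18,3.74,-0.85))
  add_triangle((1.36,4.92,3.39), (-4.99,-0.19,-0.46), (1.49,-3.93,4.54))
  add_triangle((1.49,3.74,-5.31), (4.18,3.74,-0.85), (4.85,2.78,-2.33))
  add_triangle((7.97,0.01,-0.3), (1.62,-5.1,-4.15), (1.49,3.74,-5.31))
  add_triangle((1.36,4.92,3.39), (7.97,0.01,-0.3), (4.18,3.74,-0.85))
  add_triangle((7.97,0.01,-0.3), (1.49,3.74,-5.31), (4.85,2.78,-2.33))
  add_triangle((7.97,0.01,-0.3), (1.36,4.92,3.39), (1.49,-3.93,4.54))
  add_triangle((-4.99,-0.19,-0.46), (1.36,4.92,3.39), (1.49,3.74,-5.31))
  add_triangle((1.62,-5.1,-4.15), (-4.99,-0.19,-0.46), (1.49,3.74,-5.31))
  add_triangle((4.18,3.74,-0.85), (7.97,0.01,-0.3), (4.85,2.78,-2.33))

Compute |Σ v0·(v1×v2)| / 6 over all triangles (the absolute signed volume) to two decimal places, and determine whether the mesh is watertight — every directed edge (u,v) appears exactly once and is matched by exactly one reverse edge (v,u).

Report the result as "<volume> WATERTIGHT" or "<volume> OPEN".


299.48 OPEN

Per-triangle v0·(v1×v2)/6:
  t1: +33.1547
  t2: +19.0654
  t3: +28.6495
  t4: +7.6929
  t5: +55.9108
  t6: +21.5970
  t7: +8.6959
  t8: +47.9996
  t9: +32.0553
  t10: +36.5544
  t11: +8.1012
Σ = +299.4766 → |volume| = 299.48

Directed edges: 33 total; 3 unmatched, e.g. (1.62,-5.1,-4.15)→(1.49,-3.93,4.54) → open.


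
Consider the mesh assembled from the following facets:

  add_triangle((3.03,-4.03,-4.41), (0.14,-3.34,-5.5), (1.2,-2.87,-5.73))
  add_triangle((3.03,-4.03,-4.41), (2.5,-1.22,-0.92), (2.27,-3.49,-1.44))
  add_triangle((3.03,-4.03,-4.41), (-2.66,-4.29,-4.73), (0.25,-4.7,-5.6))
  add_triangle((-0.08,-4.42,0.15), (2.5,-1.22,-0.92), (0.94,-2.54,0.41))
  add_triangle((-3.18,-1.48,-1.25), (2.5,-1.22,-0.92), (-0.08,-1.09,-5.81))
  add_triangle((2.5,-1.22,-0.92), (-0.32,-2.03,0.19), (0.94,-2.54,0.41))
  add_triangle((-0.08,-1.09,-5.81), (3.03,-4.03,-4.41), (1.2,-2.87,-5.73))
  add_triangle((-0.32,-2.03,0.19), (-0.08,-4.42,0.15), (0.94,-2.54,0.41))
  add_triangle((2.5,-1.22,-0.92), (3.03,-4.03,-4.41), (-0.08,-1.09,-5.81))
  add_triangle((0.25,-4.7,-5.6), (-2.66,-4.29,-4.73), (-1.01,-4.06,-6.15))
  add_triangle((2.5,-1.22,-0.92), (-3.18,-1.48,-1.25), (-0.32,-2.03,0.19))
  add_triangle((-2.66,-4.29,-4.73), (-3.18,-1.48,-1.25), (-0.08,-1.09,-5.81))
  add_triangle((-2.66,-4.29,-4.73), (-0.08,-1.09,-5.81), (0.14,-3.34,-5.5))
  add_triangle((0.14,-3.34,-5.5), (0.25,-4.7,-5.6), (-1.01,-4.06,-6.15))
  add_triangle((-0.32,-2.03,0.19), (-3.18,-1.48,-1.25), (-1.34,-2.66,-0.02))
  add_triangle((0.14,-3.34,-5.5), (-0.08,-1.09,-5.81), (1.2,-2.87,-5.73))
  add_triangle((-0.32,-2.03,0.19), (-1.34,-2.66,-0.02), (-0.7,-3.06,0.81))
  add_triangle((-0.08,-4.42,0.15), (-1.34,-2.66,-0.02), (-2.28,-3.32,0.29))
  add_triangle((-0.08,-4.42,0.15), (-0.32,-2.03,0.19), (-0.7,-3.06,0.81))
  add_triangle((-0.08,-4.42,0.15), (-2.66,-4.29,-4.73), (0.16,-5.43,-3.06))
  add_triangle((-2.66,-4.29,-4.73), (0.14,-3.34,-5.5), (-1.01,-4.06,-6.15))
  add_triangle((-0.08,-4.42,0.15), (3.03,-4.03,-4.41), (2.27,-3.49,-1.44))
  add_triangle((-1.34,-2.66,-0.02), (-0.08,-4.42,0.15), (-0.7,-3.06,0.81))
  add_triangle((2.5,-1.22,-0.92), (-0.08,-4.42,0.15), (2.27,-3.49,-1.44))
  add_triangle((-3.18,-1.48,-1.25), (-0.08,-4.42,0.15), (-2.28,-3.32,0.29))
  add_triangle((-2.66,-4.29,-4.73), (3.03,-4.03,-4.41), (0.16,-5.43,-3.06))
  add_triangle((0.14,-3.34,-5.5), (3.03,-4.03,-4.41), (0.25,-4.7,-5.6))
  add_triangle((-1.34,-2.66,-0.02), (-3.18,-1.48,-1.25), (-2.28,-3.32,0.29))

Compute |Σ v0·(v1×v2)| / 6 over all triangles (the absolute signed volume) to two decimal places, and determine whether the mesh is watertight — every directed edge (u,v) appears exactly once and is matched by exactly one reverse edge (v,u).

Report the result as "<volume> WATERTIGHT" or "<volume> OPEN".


55.23 OPEN

Per-triangle v0·(v1×v2)/6:
  t1: +2.9370
  t2: +2.6278
  t3: +1.7276
  t4: +1.2999
  t5: -6.2382
  t6: -0.6259
  t7: +1.4060
  t8: +0.1555
  t9: +4.6577
  t10: +3.3359
  t11: -2.2959
  t12: +7.2914
  t13: +6.5105
  t14: +1.4214
  t15: -0.1644
  t16: +2.4834
  t17: -0.1829
  t18: -0.3491
  t19: -0.0898
  t20: +7.0994
  t21: -0.6869
  t22: +4.2525
  t23: +0.7244
  t24: +1.2430
  t25: +2.5382
  t26: +11.4863
  t27: +3.3419
  t28: -0.6736
Σ = +55.2332 → |volume| = 55.23

Directed edges: 84 total; 6 unmatched, e.g. (-2.66,-4.29,-4.73)→(-3.18,-1.48,-1.25) → open.


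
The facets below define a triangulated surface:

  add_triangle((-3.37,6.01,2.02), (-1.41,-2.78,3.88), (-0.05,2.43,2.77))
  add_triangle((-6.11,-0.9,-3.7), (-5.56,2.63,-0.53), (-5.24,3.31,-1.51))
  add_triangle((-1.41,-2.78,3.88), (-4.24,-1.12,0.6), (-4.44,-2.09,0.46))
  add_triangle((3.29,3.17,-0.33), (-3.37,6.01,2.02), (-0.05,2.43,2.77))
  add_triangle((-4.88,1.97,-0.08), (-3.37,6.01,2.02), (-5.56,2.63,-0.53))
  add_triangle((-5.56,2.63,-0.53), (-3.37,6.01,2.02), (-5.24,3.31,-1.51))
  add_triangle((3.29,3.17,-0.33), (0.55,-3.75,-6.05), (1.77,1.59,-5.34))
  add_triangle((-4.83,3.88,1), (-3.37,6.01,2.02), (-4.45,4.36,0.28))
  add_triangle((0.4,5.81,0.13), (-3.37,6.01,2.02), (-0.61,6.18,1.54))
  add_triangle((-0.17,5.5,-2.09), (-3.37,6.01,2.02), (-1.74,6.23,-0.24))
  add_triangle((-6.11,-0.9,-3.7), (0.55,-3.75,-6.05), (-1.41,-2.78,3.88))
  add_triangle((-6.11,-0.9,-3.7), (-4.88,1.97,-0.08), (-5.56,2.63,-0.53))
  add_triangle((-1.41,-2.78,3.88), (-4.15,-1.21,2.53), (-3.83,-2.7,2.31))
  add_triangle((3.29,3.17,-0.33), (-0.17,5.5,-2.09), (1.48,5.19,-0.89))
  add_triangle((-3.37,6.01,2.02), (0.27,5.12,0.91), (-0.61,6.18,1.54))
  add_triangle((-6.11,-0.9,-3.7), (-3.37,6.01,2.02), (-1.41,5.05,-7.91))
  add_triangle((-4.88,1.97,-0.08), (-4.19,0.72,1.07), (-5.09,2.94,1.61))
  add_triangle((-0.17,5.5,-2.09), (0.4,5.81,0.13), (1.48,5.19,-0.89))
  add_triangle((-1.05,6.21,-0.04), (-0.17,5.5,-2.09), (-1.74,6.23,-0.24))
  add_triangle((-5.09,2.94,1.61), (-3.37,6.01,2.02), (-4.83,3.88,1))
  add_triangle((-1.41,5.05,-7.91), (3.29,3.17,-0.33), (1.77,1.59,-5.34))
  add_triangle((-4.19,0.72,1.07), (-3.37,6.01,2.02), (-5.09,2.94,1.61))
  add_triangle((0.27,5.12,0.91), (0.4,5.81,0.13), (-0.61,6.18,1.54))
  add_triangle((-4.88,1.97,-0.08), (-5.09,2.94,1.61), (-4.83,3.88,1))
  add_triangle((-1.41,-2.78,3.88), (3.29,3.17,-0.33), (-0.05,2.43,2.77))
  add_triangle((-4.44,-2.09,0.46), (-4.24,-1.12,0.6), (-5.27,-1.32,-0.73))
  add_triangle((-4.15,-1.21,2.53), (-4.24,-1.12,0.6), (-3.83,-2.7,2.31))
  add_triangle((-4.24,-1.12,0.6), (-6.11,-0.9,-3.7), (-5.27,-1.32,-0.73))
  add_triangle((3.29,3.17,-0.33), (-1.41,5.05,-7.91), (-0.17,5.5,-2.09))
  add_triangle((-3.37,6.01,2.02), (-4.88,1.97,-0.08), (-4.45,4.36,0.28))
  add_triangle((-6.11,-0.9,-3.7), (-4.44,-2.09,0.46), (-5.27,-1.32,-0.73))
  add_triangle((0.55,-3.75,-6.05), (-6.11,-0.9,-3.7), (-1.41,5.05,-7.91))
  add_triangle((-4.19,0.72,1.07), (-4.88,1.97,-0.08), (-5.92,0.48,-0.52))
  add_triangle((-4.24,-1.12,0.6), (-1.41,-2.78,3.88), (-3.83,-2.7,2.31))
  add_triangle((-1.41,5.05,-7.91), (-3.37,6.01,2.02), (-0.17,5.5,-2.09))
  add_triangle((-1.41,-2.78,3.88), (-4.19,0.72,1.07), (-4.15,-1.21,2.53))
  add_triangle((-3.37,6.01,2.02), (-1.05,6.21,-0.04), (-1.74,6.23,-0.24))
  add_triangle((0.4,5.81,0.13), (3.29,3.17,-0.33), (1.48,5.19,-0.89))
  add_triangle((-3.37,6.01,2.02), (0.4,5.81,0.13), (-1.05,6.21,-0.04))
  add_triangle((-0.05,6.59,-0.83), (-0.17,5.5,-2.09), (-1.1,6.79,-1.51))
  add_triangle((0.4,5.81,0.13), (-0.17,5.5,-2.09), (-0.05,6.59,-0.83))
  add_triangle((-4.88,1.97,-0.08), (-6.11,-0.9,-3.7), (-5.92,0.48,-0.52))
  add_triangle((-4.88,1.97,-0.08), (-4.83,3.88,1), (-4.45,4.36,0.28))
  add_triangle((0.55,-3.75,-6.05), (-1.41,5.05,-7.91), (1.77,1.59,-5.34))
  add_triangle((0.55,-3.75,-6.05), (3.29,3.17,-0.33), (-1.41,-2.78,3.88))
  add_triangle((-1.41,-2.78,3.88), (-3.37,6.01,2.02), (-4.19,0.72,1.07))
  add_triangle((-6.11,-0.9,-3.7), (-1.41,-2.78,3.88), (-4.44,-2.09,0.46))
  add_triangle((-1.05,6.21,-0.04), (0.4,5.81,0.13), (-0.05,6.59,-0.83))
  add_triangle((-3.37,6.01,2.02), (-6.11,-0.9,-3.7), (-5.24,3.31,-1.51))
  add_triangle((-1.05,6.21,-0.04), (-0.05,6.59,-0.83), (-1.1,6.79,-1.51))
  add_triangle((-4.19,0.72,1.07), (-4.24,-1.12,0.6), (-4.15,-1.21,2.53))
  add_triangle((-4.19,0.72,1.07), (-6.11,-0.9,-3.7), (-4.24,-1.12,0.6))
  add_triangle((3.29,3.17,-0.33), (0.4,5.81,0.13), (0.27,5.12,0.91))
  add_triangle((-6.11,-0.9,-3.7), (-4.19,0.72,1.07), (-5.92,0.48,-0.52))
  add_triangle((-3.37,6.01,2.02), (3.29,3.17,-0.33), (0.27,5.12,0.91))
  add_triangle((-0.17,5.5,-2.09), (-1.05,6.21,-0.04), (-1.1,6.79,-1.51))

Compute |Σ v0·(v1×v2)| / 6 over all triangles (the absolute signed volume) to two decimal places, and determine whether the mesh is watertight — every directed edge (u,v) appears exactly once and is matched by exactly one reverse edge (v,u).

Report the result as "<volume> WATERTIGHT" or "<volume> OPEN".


391.68 WATERTIGHT

Per-triangle v0·(v1×v2)/6:
  t1: +12.1384
  t2: +5.9509
  t3: +2.6718
  t4: +11.7494
  t5: +2.3102
  t6: +5.9388
  t7: +11.7360
  t8: +2.5410
  t9: +3.2453
  t10: +0.1048
  t11: +35.1881
  t12: +2.3303
  t13: +3.3485
  t14: +2.0458
  t15: -0.6292
  t16: +68.4935
  t17: +2.1579
  t18: +2.9404
  t19: +1.6173
  t20: +2.7016
  t21: +18.6507
  t22: +0.4959
  t23: +0.6856
  t24: +1.8815
  t25: +7.2353
  t26: +0.9651
  t27: +2.1757
  t28: +0.5121
  t29: +17.6007
  t30: -2.9923
  t31: +1.8558
  t32: +61.7033
  t33: +2.1029
  t34: -1.3831
  t35: +22.4339
  t36: +1.6242
  t37: +1.9499
  t38: +2.5568
  t39: +3.3534
  t40: +1.5168
  t41: +0.5601
  t42: +4.4337
  t43: +1.6961
  t44: +23.4108
  t45: +13.4463
  t46: +15.7966
  t47: +1.3256
  t48: +1.3112
  t49: -5.8597
  t50: +1.5759
  t51: +2.5463
  t52: +6.1333
  t53: +2.3340
  t54: +0.7930
  t55: -0.2744
  t56: -1.0511
Σ = +391.6824 → |volume| = 391.68

Directed edges: 168 total, each appears once with its reverse present → watertight.


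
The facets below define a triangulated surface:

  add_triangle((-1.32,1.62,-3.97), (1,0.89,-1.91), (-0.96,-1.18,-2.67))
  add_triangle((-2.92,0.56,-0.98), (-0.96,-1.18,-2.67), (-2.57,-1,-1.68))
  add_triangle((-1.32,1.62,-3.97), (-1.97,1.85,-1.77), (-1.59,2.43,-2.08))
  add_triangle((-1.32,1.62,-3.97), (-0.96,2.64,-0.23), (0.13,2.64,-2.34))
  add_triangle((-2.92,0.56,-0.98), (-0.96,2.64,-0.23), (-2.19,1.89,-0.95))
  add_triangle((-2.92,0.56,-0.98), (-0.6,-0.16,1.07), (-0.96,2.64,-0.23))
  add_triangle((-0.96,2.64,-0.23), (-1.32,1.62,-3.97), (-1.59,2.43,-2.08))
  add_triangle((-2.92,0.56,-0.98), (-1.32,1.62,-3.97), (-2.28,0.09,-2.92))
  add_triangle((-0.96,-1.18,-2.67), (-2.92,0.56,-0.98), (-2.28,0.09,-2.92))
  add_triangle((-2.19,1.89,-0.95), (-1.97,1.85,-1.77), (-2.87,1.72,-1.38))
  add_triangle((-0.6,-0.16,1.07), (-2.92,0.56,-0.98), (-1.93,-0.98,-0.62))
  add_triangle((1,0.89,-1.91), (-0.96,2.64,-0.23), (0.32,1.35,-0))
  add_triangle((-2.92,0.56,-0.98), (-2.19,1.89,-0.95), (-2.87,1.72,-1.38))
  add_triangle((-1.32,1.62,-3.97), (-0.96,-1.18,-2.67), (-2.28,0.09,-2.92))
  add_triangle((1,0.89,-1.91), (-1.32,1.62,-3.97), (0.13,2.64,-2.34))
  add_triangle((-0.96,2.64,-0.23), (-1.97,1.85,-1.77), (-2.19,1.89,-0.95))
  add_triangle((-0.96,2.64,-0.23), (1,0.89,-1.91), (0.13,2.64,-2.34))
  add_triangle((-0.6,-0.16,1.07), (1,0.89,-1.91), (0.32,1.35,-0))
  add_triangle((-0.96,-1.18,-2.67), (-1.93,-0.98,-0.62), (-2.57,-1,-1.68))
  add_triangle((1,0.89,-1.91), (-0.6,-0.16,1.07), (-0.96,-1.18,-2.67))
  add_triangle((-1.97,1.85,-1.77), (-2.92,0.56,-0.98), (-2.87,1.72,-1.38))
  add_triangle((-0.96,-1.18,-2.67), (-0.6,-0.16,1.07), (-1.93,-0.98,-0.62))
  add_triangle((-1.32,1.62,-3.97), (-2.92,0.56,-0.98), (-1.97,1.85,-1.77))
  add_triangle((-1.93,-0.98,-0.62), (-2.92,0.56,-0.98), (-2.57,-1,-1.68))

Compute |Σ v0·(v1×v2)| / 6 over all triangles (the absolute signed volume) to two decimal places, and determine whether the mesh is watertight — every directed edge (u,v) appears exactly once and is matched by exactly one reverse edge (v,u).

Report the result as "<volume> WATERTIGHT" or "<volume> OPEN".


Per-triangle v0·(v1×v2)/6:
  t1: +2.4500
  t2: +1.1631
  t3: +0.7750
  t4: +2.5149
  t5: +0.3229
  t6: +1.5319
  t7: +0.5892
  t8: +2.0294
  t9: +1.0337
  t10: +0.2603
  t11: +0.8317
  t12: +0.7223
  t13: +0.1758
  t14: +1.9132
  t15: +1.7566
  t16: +0.6155
  t17: +0.3500
  t18: -0.0516
  t19: +0.4220
  t20: -0.2848
  t21: +0.3325
  t22: +0.1714
  t23: +1.7894
  t24: +0.5573
Σ = +21.9717 → |volume| = 21.97

Directed edges: 72 total; 6 unmatched, e.g. (-1.97,1.85,-1.77)→(-1.59,2.43,-2.08) → open.

21.97 OPEN


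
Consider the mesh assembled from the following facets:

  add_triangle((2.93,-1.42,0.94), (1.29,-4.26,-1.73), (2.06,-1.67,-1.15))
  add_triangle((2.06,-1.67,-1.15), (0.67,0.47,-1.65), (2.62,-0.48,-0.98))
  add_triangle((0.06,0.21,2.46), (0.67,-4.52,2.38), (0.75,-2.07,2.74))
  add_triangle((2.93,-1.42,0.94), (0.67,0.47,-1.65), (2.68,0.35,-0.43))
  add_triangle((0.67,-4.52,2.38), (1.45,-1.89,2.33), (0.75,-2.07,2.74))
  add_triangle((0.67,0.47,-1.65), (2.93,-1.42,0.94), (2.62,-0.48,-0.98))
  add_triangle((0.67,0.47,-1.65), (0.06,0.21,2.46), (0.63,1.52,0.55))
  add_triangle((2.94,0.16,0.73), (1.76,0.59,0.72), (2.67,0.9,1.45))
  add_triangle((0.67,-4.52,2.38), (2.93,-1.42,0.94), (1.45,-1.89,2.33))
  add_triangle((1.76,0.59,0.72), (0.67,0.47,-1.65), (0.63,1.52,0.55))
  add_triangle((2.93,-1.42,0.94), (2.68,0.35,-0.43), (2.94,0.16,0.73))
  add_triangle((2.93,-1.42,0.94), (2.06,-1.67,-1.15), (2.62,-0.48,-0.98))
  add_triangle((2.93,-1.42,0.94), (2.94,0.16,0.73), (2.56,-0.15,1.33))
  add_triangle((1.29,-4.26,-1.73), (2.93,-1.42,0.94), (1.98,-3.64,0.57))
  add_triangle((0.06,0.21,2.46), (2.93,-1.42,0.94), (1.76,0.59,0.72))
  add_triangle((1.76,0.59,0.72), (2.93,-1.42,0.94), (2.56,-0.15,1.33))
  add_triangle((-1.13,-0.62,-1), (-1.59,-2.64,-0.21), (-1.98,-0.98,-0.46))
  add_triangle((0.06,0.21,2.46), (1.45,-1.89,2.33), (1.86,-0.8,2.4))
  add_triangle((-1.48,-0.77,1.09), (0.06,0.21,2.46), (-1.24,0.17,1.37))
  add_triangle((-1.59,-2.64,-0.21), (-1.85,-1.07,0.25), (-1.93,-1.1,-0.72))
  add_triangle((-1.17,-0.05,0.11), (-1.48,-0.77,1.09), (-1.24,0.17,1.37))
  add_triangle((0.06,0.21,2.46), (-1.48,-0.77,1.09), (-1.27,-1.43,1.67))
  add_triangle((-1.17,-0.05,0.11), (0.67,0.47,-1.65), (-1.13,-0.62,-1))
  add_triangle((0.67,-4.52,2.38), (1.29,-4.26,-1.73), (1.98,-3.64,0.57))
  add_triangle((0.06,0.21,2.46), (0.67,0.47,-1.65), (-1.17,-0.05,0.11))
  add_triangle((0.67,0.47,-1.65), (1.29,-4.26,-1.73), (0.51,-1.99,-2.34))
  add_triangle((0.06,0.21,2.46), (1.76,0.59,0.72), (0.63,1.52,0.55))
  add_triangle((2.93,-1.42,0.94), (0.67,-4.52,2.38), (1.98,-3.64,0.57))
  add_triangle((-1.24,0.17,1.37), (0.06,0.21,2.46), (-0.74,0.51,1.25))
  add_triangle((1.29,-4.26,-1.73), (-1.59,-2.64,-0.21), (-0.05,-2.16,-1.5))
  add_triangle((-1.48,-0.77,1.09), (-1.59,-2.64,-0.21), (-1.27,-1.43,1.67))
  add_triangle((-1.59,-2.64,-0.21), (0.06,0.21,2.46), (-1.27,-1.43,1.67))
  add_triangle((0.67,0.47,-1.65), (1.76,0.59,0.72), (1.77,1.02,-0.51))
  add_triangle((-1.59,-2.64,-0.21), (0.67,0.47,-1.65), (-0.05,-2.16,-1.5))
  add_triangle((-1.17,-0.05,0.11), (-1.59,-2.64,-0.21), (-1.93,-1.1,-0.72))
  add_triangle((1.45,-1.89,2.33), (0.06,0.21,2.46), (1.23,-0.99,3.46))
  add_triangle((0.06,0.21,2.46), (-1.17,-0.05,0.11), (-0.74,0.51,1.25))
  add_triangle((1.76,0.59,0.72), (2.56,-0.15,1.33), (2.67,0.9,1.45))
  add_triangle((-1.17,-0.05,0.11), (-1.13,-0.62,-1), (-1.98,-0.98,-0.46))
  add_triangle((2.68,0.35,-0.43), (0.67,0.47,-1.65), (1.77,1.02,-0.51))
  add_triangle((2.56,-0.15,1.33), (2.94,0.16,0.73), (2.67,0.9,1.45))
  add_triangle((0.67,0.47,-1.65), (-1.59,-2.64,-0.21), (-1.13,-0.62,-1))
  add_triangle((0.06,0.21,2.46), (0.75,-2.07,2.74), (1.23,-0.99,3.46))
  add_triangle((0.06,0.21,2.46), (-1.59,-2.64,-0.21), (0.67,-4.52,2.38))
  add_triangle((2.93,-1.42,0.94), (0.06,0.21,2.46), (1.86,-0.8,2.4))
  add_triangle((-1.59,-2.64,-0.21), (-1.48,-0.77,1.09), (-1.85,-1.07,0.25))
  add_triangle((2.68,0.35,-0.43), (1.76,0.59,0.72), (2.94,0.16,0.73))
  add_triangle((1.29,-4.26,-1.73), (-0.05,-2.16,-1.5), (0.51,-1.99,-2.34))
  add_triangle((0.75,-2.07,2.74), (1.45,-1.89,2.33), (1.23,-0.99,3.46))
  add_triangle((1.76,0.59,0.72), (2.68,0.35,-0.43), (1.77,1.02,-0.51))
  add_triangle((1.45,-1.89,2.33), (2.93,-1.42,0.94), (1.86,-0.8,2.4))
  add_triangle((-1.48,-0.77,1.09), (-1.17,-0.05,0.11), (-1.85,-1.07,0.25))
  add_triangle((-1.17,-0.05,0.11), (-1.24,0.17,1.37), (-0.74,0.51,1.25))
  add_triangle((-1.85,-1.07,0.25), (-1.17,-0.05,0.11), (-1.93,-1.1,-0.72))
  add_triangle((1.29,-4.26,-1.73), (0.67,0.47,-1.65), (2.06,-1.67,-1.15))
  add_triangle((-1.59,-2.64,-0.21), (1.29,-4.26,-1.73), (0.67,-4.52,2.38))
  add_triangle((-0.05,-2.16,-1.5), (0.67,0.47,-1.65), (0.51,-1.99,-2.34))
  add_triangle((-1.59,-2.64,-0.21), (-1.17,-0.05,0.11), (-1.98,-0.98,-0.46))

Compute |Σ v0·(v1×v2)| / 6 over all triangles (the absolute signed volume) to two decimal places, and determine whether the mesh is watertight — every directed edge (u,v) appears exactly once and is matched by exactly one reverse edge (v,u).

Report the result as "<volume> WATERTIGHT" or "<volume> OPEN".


49.76 WATERTIGHT

Per-triangle v0·(v1×v2)/6:
  t1: +2.5112
  t2: +0.8881
  t3: +0.7449
  t4: +1.0011
  t5: +1.0085
  t6: -0.0127
  t7: -0.2745
  t8: +0.0859
  t9: +2.5652
  t10: +0.7597
  t11: +0.8265
  t12: +1.2955
  t13: +0.5073
  t14: +2.6904
  t15: +1.7017
  t16: -0.2757
  t17: +0.4542
  t18: +0.9689
  t19: +0.4834
  t20: +0.5224
  t21: +0.2141
  t22: +0.5076
  t23: +0.2721
  t24: +3.6433
  t25: +0.2764
  t26: +1.0045
  t27: +0.9187
  t28: +2.9675
  t29: +0.1938
  t30: +1.4876
  t31: +0.5906
  t32: +0.3873
  t33: -0.1520
  t34: +0.7026
  t35: -0.3808
  t36: -0.2470
  t37: -0.2127
  t38: -0.1062
  t39: +0.1211
  t40: +0.5049
  t41: +0.3683
  t42: +0.7236
  t43: +0.7221
  t44: +3.7270
  t45: +0.0896
  t46: +0.4608
  t47: +0.2936
  t48: +0.7248
  t49: +0.6191
  t50: +0.3895
  t51: +1.1379
  t52: +0.1733
  t53: +0.0811
  t54: +0.1893
  t55: +1.7594
  t56: +6.7240
  t57: +0.1683
  t58: +0.2613
Σ = +49.7585 → |volume| = 49.76

Directed edges: 174 total, each appears once with its reverse present → watertight.


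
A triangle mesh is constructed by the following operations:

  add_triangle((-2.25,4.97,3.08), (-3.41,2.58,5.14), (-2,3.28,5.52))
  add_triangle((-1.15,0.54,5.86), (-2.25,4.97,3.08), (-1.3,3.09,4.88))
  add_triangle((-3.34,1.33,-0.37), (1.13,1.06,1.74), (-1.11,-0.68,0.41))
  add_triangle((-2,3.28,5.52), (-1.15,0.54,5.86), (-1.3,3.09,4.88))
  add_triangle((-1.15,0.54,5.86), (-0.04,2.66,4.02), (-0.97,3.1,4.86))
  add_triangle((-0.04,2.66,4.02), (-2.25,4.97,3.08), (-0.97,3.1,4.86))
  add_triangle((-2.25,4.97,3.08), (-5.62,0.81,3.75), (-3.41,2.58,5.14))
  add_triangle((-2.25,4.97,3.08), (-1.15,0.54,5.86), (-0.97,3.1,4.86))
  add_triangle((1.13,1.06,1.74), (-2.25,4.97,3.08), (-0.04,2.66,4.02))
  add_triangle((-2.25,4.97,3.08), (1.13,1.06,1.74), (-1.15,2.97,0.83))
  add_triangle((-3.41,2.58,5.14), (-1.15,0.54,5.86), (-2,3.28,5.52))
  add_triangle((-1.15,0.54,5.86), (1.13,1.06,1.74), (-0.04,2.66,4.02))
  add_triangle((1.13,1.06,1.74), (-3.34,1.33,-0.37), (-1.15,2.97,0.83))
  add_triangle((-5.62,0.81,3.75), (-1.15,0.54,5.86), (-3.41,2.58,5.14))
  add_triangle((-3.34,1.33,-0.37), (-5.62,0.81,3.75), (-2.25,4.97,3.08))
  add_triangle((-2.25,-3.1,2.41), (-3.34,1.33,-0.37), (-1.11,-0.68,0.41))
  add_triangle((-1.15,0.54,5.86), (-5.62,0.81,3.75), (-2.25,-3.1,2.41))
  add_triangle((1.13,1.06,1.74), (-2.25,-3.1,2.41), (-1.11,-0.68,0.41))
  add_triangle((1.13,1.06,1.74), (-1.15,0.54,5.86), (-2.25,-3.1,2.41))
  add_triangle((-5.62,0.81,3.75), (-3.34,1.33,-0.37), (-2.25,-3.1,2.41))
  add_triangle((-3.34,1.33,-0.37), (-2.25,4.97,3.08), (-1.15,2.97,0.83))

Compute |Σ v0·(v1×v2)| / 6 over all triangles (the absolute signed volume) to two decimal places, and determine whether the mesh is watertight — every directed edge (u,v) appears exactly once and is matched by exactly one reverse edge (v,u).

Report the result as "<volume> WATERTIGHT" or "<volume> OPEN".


Per-triangle v0·(v1×v2)/6:
  t1: +4.9655
  t2: -2.6767
  t3: -1.4566
  t4: +1.4374
  t5: +1.9762
  t6: +1.9827
  t7: +9.3772
  t8: +4.1881
  t9: +2.1180
  t10: +1.5222
  t11: +4.6136
  t12: +2.6324
  t13: -1.4534
  t14: +8.9583
  t15: +12.5628
  t16: +0.4754
  t17: +16.6528
  t18: -0.7945
  t19: +3.2128
  t20: +7.6127
  t21: +2.4843
Σ = +80.3912 → |volume| = 80.39

Directed edges: 63 total; 3 unmatched, e.g. (-2,3.28,5.52)→(-2.25,4.97,3.08) → open.

80.39 OPEN


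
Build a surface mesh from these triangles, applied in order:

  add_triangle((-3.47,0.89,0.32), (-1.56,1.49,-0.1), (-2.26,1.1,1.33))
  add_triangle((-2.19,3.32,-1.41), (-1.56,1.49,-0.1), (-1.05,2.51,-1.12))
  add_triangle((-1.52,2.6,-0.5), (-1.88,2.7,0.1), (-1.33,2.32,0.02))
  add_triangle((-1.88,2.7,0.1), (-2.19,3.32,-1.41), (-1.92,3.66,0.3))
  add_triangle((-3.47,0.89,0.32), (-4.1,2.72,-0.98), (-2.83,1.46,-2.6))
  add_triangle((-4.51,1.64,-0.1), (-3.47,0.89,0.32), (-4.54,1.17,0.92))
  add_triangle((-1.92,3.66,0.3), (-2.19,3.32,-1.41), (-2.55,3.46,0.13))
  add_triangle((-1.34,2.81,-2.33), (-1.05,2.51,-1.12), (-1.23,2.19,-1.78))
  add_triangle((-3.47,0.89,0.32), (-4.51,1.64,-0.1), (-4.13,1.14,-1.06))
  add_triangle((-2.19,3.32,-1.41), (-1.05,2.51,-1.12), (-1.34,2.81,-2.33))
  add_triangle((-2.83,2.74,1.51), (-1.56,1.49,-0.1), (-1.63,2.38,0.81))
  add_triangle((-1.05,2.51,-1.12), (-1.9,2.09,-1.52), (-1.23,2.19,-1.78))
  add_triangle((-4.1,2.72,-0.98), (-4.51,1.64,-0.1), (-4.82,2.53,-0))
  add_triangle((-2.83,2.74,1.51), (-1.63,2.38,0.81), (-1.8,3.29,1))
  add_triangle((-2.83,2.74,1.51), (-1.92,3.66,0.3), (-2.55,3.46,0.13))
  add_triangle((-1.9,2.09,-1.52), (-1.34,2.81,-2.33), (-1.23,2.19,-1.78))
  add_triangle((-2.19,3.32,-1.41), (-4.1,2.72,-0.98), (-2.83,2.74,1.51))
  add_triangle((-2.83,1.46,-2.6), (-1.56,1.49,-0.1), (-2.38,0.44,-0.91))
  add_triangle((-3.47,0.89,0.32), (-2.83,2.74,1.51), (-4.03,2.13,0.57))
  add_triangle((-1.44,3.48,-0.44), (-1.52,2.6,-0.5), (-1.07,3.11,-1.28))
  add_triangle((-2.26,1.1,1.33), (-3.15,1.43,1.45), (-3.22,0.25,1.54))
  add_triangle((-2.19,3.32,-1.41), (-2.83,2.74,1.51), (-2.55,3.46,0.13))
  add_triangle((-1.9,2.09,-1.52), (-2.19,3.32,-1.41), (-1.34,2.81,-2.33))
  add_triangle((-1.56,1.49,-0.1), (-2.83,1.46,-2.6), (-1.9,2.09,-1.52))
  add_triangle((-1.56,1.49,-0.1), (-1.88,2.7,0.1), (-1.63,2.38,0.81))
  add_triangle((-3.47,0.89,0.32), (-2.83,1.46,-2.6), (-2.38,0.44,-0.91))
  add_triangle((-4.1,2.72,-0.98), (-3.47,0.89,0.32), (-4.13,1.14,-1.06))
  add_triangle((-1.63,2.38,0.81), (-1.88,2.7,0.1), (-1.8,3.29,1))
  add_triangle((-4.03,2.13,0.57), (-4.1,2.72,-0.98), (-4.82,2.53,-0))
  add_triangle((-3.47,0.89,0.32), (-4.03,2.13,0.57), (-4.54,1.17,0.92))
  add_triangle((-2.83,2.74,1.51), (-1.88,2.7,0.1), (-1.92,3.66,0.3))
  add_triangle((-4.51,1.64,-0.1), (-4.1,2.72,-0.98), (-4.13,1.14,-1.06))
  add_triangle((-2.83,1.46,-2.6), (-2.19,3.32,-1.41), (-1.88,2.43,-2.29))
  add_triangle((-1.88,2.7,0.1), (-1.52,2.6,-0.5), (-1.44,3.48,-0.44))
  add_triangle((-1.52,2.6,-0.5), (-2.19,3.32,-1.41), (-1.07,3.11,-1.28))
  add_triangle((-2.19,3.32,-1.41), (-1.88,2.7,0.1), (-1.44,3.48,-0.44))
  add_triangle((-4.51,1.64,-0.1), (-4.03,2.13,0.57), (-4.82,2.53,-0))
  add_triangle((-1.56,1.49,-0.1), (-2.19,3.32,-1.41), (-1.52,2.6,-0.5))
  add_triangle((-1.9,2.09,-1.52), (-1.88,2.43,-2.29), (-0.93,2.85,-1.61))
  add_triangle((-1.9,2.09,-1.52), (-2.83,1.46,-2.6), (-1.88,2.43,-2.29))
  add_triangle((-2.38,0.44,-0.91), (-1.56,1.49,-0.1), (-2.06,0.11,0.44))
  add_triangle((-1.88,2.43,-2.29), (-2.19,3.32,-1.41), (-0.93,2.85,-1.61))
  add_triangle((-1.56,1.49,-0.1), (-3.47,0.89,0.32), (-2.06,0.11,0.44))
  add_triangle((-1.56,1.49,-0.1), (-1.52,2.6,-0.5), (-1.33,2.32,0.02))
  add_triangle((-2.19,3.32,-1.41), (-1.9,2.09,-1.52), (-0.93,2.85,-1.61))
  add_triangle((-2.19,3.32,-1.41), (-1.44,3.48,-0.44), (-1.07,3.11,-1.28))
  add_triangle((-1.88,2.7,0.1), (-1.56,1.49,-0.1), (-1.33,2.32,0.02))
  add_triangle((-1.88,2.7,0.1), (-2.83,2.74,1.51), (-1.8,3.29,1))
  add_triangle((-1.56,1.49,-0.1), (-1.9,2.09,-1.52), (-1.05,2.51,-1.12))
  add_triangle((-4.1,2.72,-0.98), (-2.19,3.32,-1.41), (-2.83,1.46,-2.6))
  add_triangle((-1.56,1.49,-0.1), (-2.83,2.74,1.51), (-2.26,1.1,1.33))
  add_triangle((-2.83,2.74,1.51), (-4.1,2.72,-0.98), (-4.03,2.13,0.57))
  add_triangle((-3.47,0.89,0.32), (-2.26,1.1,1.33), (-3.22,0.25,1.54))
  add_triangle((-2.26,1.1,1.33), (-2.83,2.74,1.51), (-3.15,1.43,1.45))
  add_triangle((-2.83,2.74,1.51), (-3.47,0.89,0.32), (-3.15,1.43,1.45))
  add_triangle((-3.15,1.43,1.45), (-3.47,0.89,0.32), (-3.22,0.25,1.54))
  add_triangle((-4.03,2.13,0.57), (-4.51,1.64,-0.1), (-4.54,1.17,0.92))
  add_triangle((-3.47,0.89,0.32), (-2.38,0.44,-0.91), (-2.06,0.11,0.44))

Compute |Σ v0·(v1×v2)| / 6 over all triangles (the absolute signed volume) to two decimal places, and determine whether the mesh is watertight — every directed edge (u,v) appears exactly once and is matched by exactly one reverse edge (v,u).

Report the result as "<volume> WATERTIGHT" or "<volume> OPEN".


Per-triangle v0·(v1×v2)/6:
  t1: -0.7803
  t2: +0.1613
  t3: +0.0680
  t4: -0.4425
  t5: +2.1839
  t6: +0.1418
  t7: +0.7121
  t8: -0.0861
  t9: +0.3786
  t10: +0.3656
  t11: -0.3532
  t12: -0.2673
  t13: +0.6182
  t14: -0.0585
  t15: +0.7067
  t16: +0.0033
  t17: +3.3121
  t18: -0.9080
  t19: +0.5609
  t20: -0.2500
  t21: +0.1865
  t22: +0.5091
  t23: +0.5076
  t24: -0.6250
  t25: -0.1678
  t26: +0.7616
  t27: -1.3269
  t28: -0.1487
  t29: +0.2716
  t30: -0.3172
  t31: -0.4666
  t32: +1.1365
  t33: +0.9960
  t34: -0.1895
  t35: -0.3237
  t36: +0.6470
  t37: +0.3318
  t38: -0.2505
  t39: -0.3555
  t40: -0.4499
  t41: -0.6385
  t42: +0.7225
  t43: +0.0986
  t44: -0.1413
  t45: -0.4477
  t46: +0.5444
  t47: -0.0354
  t48: +0.6755
  t49: -0.4725
  t50: +2.7071
  t51: -0.4797
  t52: +1.7158
  t53: -0.7476
  t54: +0.2133
  t55: +0.9013
  t56: +0.8334
  t57: +0.7482
  t58: +0.2979
Σ = +13.2882 → |volume| = 13.29

Directed edges: 174 total, each appears once with its reverse present → watertight.

13.29 WATERTIGHT


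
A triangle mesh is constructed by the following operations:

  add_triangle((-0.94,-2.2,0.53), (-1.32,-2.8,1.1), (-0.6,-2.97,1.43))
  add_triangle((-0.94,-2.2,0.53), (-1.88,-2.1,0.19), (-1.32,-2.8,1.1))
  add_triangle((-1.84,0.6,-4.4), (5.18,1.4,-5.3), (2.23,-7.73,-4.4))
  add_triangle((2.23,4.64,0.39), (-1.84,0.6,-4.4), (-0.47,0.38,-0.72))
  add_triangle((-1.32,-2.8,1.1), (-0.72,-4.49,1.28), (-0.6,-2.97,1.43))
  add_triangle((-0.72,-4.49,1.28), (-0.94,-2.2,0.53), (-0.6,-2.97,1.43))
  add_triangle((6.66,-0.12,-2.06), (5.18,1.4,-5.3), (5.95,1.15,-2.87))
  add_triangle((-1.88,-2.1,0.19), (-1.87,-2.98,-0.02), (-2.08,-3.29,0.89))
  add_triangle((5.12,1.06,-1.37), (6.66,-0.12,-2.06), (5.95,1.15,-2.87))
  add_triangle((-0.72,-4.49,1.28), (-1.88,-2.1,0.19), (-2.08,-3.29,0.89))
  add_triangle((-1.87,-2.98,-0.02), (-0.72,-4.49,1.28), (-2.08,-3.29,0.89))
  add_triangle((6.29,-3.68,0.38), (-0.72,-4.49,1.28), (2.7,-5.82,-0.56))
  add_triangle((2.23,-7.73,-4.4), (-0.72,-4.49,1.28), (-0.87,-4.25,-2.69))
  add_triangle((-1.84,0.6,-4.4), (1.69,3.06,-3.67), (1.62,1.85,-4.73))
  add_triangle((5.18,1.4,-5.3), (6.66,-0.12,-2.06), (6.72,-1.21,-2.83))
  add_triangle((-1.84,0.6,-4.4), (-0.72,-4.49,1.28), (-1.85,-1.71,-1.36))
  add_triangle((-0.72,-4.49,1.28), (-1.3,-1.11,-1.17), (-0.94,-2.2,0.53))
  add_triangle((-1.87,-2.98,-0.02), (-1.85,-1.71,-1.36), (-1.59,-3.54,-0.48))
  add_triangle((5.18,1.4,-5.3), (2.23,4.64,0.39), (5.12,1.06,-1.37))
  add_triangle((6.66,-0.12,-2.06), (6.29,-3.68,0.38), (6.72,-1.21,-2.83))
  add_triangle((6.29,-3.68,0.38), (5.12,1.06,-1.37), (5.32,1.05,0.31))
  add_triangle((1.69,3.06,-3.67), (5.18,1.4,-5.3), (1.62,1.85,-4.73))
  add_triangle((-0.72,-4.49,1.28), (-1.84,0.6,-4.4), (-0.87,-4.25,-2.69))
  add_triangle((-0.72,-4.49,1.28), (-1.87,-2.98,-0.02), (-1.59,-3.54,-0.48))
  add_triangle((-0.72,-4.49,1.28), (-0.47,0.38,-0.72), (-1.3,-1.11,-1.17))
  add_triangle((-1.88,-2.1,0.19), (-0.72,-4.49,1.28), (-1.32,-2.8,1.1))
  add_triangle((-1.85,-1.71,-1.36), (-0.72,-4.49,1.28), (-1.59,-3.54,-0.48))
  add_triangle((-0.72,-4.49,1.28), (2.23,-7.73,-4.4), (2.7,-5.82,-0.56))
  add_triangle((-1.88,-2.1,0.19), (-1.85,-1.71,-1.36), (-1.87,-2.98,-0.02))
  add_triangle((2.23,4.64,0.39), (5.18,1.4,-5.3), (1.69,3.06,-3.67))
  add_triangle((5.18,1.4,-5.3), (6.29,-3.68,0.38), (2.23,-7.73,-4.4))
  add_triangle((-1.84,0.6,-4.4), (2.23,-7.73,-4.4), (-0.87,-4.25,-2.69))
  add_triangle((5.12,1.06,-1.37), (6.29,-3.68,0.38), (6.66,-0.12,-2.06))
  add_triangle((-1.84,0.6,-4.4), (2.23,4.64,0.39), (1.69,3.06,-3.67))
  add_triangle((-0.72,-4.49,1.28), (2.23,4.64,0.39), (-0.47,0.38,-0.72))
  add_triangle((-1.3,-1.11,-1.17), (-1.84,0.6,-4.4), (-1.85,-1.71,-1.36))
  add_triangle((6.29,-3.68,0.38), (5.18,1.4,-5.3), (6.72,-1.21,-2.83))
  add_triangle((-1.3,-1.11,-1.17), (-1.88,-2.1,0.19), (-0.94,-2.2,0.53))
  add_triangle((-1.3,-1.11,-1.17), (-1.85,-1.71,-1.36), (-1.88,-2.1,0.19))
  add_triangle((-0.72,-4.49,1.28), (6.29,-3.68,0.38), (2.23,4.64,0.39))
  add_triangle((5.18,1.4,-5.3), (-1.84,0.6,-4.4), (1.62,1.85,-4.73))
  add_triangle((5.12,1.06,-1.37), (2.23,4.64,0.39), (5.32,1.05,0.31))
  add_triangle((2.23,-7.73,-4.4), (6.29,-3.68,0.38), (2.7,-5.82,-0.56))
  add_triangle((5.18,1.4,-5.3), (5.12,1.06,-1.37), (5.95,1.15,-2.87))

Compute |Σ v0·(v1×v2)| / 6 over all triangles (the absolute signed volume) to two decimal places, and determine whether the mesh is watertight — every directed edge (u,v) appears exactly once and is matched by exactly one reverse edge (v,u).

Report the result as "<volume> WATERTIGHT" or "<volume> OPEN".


Per-triangle v0·(v1×v2)/6:
  t1: -0.1368
  t2: -0.1676
  t3: +47.2034
  t4: +1.0085
  t5: +0.3523
  t6: -0.2653
  t7: +3.4536
  t8: +0.2531
  t9: +1.6150
  t10: -0.4194
  t11: +0.9603
  t12: +9.6064
  t13: +11.0614
  t14: +3.9039
  t15: +5.7151
  t16: +2.3100
  t17: -0.5716
  t18: +0.5990
  t19: +14.2310
  t20: +5.7859
  t21: +7.2795
  t22: +4.5391
  t23: +5.0566
  t24: +0.8862
  t25: +0.0770
  t26: +0.6149
  t27: -0.3426
  t28: +12.1929
  t29: +0.4553
  t30: +12.7694
  t31: +58.8707
  t32: +12.2225
  t33: +3.8203
  t34: +7.2188
  t35: +0.0003
  t36: -0.0660
  t37: +0.9841
  t38: -0.4223
  t39: +0.0205
  t40: +9.5624
  t41: +4.7489
  t42: +6.2241
  t43: +15.2874
  t44: +0.6305
Σ = +269.1285 → |volume| = 269.13

Directed edges: 132 total; 6 unmatched, e.g. (-1.84,0.6,-4.4)→(-0.47,0.38,-0.72) → open.

269.13 OPEN


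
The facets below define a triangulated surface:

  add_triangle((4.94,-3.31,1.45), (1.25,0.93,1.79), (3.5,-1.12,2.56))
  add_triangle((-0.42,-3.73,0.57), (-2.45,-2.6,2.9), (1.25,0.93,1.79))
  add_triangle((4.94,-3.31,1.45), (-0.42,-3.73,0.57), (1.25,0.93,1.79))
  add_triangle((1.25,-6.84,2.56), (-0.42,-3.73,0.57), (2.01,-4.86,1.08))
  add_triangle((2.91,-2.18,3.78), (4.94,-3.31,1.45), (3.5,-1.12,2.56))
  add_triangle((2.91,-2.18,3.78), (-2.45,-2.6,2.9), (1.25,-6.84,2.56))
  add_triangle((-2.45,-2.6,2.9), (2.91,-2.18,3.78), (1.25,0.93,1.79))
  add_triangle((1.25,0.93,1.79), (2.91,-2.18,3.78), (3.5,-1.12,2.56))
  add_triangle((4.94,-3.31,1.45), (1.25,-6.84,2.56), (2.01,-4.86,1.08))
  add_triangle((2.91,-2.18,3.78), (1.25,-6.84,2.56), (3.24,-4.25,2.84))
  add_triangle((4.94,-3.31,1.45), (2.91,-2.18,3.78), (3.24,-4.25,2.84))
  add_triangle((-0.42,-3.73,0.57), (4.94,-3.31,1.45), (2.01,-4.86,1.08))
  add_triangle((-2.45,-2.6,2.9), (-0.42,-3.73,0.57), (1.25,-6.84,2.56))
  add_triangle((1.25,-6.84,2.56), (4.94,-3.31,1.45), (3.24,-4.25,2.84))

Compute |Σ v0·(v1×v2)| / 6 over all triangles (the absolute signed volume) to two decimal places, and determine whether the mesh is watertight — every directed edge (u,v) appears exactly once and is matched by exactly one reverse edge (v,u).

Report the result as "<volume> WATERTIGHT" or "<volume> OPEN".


Per-triangle v0·(v1×v2)/6:
  t1: +0.7950
  t2: -4.3730
  t3: -5.7090
  t4: +1.9844
  t5: +3.2418
  t6: +15.4014
  t7: +5.8637
  t8: +1.9193
  t9: +3.9220
  t10: +4.7465
  t11: +4.6504
  t12: -0.3869
  t13: +5.1745
  t14: +5.5813
Σ = +42.8113 → |volume| = 42.81

Directed edges: 42 total, each appears once with its reverse present → watertight.

42.81 WATERTIGHT


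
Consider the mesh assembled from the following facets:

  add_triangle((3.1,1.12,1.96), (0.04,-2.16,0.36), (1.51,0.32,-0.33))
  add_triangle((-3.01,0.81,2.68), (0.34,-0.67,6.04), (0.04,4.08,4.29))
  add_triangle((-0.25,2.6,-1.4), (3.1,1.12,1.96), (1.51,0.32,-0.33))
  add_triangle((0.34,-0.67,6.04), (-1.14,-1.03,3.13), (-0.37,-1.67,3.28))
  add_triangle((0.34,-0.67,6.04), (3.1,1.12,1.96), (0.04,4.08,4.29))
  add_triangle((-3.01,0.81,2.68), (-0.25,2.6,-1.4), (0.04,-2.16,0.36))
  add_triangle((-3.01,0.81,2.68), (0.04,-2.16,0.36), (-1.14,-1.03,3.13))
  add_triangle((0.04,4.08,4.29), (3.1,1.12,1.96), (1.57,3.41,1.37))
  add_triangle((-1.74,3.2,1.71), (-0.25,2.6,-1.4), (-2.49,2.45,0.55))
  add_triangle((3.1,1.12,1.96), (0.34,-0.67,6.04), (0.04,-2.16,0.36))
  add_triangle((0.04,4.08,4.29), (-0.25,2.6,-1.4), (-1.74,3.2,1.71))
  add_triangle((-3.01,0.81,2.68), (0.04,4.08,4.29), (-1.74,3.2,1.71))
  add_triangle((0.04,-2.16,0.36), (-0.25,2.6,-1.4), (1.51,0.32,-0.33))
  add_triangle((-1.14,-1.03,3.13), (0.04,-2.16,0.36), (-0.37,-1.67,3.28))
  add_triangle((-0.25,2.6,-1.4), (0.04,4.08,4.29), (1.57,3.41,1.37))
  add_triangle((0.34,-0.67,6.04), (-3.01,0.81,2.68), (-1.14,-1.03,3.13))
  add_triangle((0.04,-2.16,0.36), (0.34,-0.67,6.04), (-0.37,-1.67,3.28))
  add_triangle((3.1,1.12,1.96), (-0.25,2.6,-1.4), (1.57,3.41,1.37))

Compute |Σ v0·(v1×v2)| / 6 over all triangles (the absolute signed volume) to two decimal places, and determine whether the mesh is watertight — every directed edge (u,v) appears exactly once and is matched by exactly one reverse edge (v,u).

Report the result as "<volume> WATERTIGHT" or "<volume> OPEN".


Per-triangle v0·(v1×v2)/6:
  t1: +1.4823
  t2: +14.2719
  t3: +1.9305
  t4: +1.3494
  t5: +13.9826
  t6: +1.2468
  t7: +2.0151
  t8: +5.4712
  t9: +2.1937
  t10: +6.4071
  t11: +4.6693
  t12: +5.5980
  t13: +0.5476
  t14: +0.8255
  t15: +4.7343
  t16: +3.6397
  t17: +1.2097
  t18: +2.3486
Σ = +73.9235 → |volume| = 73.92

Directed edges: 54 total; 4 unmatched, e.g. (-3.01,0.81,2.68)→(-0.25,2.6,-1.4) → open.

73.92 OPEN


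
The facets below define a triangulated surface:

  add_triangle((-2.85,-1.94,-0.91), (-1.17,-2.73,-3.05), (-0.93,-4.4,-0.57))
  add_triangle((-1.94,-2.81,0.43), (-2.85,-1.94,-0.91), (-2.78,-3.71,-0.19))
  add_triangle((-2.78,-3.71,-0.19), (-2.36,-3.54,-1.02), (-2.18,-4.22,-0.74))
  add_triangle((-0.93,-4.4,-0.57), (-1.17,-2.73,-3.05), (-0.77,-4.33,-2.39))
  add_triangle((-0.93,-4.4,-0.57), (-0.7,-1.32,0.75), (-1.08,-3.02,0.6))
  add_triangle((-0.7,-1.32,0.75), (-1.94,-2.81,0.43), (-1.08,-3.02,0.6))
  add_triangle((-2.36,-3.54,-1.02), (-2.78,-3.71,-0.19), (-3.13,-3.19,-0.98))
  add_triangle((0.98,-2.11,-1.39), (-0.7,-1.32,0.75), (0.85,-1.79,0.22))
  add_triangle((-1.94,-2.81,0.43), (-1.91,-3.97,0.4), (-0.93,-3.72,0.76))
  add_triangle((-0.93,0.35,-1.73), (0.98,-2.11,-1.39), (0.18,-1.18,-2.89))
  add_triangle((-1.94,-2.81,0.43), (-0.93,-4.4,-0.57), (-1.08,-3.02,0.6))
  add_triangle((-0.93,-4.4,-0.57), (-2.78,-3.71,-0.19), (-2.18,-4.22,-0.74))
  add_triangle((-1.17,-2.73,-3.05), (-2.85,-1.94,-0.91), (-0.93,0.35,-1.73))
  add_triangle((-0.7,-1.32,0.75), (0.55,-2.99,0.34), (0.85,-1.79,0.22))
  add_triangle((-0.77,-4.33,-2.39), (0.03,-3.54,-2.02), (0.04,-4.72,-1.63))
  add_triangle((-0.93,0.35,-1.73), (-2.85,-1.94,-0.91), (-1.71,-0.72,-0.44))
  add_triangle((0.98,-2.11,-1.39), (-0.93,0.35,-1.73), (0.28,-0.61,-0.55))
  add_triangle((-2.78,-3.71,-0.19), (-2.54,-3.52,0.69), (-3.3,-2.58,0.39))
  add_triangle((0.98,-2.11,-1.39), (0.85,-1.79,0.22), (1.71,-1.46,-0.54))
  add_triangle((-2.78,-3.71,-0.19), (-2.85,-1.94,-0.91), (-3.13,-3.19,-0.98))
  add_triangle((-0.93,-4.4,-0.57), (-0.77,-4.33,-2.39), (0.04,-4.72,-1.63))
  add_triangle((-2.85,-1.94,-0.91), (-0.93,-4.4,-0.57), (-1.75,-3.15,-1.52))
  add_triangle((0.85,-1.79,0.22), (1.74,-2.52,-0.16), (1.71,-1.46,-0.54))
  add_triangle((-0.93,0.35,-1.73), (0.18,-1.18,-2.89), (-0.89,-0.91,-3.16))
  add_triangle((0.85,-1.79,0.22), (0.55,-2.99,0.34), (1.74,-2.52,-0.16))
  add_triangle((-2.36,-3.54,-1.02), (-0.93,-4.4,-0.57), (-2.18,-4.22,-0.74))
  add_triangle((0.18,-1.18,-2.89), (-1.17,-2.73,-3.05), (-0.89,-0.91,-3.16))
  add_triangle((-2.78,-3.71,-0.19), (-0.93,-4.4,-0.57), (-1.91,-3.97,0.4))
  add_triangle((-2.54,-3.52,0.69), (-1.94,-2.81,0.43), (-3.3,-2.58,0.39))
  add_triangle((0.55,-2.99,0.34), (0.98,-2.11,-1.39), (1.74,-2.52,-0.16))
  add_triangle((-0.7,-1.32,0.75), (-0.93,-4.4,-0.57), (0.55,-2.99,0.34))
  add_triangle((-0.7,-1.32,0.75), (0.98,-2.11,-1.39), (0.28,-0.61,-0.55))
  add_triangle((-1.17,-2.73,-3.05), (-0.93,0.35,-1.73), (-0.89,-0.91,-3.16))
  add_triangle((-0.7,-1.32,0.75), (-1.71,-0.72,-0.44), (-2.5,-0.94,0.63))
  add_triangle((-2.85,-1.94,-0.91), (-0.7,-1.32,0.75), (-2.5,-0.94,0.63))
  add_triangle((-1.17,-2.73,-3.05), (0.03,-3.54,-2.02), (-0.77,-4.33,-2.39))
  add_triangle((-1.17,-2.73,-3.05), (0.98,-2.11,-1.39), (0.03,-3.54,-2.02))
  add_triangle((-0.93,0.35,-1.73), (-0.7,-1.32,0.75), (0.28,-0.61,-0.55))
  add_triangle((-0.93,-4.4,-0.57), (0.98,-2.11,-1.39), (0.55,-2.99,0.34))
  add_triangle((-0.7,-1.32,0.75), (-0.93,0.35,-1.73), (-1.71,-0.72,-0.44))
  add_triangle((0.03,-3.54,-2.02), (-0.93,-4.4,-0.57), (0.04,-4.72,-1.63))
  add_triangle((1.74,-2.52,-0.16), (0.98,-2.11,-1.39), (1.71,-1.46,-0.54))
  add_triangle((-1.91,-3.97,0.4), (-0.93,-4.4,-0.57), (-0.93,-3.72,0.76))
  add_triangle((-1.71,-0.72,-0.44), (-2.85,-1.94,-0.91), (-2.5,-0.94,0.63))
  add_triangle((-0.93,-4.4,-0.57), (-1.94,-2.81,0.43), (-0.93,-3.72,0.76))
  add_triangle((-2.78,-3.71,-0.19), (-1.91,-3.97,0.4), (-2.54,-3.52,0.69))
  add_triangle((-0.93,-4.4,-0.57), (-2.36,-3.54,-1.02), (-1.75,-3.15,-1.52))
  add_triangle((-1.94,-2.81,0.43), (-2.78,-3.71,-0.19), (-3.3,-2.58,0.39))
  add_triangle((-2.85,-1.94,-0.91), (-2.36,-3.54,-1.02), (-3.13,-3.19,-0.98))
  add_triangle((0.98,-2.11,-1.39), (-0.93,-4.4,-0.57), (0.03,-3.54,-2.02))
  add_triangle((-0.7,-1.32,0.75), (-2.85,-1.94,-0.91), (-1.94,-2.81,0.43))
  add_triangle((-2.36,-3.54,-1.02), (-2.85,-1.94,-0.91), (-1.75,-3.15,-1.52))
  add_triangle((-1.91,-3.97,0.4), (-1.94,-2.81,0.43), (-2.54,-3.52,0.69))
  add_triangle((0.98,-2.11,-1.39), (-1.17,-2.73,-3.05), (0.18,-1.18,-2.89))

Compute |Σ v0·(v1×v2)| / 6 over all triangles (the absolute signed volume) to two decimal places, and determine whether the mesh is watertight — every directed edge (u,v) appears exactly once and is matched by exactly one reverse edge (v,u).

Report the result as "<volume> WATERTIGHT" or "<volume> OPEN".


Per-triangle v0·(v1×v2)/6:
  t1: +4.5381
  t2: +0.4125
  t3: +0.4146
  t4: +1.0825
  t5: -0.0077
  t6: +0.2443
  t7: +0.5313
  t8: -0.6567
  t9: +0.2334
  t10: -0.3164
  t11: +0.7213
  t12: +0.5574
  t13: +2.5659
  t14: +0.1634
  t15: +0.5061
  t16: +0.3517
  t17: +0.0377
  t18: +0.7670
  t19: -0.5050
  t20: +0.3343
  t21: +1.2833
  t22: -1.4659
  t23: +0.0259
  t24: +0.3629
  t25: +0.1263
  t26: +0.3018
  t27: +1.0263
  t28: +1.1100
  t29: -0.1079
  t30: +0.9051
  t31: +1.0229
  t32: -0.0703
  t33: +0.5707
  t34: -0.4019
  t35: +0.9245
  t36: +0.7671
  t37: +0.9780
  t38: -0.4233
  t39: +1.7285
  t40: -0.2390
  t41: -0.6068
  t42: +0.4599
  t43: +0.8789
  t44: +0.2629
  t45: -1.1422
  t46: +0.5366
  t47: +0.8679
  t48: -0.5385
  t49: +0.1519
  t50: +0.9955
  t51: +0.2683
  t52: +0.6349
  t53: -0.0482
  t54: +1.6493
Σ = +24.7709 → |volume| = 24.77

Directed edges: 162 total, each appears once with its reverse present → watertight.

24.77 WATERTIGHT


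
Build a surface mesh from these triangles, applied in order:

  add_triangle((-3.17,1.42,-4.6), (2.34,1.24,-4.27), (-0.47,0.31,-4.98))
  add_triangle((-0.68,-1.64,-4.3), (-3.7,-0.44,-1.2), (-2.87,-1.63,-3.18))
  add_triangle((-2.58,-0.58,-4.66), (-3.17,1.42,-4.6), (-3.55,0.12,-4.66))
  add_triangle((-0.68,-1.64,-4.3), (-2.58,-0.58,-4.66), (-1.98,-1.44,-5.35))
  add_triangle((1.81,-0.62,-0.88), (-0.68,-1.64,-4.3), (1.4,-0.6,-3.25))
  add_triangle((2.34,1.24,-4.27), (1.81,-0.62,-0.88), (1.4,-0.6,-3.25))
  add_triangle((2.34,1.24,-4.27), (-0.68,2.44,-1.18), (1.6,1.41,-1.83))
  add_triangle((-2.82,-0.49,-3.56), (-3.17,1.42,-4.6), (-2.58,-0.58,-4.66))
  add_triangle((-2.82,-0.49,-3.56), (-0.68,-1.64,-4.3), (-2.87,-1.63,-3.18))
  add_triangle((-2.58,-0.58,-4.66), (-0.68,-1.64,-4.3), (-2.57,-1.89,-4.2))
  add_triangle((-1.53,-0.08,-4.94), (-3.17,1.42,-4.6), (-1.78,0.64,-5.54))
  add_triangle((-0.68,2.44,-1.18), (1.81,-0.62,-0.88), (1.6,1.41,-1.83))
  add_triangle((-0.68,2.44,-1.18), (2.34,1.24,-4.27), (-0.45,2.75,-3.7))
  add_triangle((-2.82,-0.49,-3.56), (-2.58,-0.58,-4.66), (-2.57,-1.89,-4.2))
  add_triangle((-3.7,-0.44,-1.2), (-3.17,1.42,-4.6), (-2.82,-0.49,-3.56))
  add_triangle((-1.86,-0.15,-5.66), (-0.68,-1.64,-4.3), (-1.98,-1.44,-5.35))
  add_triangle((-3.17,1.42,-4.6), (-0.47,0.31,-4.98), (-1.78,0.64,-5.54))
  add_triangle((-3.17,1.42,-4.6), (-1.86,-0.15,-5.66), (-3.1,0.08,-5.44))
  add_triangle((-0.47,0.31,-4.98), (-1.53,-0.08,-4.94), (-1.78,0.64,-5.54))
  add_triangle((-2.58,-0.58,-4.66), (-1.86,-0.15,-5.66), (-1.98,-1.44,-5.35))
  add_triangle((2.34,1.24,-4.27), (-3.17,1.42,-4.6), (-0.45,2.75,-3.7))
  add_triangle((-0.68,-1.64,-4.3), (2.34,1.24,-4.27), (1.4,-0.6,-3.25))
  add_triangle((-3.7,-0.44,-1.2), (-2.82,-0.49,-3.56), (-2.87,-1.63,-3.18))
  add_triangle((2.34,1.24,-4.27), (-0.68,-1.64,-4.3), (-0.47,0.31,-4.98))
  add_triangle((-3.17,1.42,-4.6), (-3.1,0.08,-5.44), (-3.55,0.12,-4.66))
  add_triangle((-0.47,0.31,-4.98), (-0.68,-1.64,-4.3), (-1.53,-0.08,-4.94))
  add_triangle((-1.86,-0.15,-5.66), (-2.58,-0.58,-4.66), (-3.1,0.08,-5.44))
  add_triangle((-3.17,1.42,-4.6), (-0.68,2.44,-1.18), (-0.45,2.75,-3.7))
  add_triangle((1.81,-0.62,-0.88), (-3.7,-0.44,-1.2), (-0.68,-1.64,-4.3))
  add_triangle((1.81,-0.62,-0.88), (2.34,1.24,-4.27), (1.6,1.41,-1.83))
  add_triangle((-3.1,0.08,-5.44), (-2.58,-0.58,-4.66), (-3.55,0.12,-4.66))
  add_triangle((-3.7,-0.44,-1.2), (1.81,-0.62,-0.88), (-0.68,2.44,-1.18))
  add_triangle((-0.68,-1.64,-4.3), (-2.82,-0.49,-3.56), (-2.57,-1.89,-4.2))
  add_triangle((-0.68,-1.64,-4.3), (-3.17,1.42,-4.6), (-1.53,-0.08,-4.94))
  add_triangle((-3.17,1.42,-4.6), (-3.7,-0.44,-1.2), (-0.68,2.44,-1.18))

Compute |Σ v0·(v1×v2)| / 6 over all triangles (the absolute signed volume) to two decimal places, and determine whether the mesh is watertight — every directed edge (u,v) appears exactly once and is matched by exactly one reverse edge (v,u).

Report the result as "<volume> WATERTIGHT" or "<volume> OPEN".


Per-triangle v0·(v1×v2)/6:
  t1: +4.7931
  t2: -1.0794
  t3: -1.1623
  t4: -0.1799
  t5: +1.2834
  t6: +1.6962
  t7: +1.7208
  t8: +1.3366
  t9: +2.1469
  t10: +2.0159
  t11: +0.9696
  t12: -0.1918
  t13: +2.1162
  t14: +0.8927
  t15: +3.2721
  t16: +1.2172
  t17: +0.5127
  t18: +1.5581
  t19: +0.6649
  t20: +1.1886
  t21: +6.6374
  t22: +2.5527
  t23: +1.8878
  t24: +4.1215
  t25: +1.0712
  t26: +1.5962
  t27: +0.7869
  t28: +3.1774
  t29: +0.6907
  t30: +1.2023
  t31: +0.5224
  t32: -2.7747
  t33: -1.6513
  t34: +1.4546
  t35: +4.4894
Σ = +50.5360 → |volume| = 50.54

Directed edges: 105 total; 3 unmatched, e.g. (-1.86,-0.15,-5.66)→(-0.68,-1.64,-4.3) → open.

50.54 OPEN
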